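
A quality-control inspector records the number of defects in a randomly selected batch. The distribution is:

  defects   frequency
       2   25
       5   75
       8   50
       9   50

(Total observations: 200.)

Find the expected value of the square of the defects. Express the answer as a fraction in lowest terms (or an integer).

369/8

Total = 200, so P(defects=2) = 25/200, etc.
E[X²] = (1/8)·4 + (3/8)·25 + (1/4)·64 + (1/4)·81
     = 369/8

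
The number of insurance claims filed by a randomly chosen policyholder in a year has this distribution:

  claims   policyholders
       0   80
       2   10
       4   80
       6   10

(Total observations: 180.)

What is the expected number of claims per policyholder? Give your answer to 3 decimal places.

2.222

Total = 180, so P(claims=0) = 80/180, etc.
E[X] = (4/9)·0 + (1/18)·2 + (4/9)·4 + (1/18)·6
     = 20/9 ≈ 2.222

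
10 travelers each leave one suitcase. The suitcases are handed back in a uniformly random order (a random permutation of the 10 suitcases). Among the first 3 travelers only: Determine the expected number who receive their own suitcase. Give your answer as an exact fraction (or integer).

3/10

Let Xᵢ = 1 if person i gets their own suitcase. For each i, P(Xᵢ=1) = 1/10.
By linearity of expectation, E[X₁+…+X_3] = 3·(1/10) = 3/10.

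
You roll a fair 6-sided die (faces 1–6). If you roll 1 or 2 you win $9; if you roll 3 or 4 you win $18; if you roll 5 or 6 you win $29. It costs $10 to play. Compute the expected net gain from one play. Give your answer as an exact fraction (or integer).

26/3 dollars

E[payout] = (1/3)·9 + (1/3)·18 + (1/3)·29 = 56/3
Expected profit = 56/3 − 10 = 26/3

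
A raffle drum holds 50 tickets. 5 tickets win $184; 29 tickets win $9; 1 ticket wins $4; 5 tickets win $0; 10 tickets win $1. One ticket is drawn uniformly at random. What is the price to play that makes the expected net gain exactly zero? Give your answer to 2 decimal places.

$23.90

E[payout] = (5/50)·184 + (29/50)·9 + (1/50)·4 + (5/50)·0 + (10/50)·1 = 239/10
Fair fee = E[payout] = 239/10 ≈ $23.90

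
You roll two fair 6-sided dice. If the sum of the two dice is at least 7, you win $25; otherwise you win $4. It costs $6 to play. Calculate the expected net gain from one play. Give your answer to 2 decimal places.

$10.25

E[payout] = (5/12)·4 + (7/12)·25 = 65/4
Expected profit = 65/4 − 6 = 41/4 ≈ $10.25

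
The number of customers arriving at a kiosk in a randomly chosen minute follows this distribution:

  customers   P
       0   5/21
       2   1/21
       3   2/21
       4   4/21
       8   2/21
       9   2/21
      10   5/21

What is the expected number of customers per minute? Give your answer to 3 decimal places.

5.143

E[X] = (5/21)·0 + (1/21)·2 + (2/21)·3 + (4/21)·4 + (2/21)·8 + (2/21)·9 + (5/21)·10
     = 36/7 ≈ 5.143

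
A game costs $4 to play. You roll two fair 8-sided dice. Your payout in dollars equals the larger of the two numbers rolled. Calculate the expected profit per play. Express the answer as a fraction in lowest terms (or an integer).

Distribution of the larger of the two numbers rolled: 1 w.p. 1/64, 2 w.p. 3/64, 3 w.p. 5/64, 4 w.p. 7/64, 5 w.p. 9/64, 6 w.p. 11/64, …
E[payout] = (1/64)·1 + (3/64)·2 + (5/64)·3 + (7/64)·4 + (9/64)·5 + (11/64)·6 + (13/64)·7 + (15/64)·8 = 93/16
Expected profit = 93/16 − 4 = 29/16

29/16 dollars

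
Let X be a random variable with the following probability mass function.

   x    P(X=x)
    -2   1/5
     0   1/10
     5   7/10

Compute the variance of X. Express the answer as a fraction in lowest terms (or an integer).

869/100

E[X] = (1/5)·(-2) + (1/10)·0 + (7/10)·5 = 31/10
E[X²] = (1/5)·4 + (1/10)·0 + (7/10)·25 = 183/10
Var(X) = 183/10 − (31/10)² = 869/100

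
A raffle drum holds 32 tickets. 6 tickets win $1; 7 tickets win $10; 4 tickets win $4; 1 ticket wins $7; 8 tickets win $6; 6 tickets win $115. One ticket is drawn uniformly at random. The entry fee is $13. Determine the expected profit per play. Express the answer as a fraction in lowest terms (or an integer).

421/32 dollars

E[payout] = (6/32)·1 + (7/32)·10 + (4/32)·4 + (1/32)·7 + (8/32)·6 + (6/32)·115 = 837/32
Expected profit = 837/32 − 13 = 421/32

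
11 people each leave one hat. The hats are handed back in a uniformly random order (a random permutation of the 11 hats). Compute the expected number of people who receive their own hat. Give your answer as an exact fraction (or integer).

1

Let Xᵢ = 1 if person i gets their own hat. For each i, P(Xᵢ=1) = 1/11.
By linearity of expectation, E[X₁+…+X_11] = 11·(1/11) = 1.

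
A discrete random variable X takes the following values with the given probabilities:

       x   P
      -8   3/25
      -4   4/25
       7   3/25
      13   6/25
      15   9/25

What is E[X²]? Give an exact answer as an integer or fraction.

3442/25

E[X²] = (3/25)·64 + (4/25)·16 + (3/25)·49 + (6/25)·169 + (9/25)·225
     = 3442/25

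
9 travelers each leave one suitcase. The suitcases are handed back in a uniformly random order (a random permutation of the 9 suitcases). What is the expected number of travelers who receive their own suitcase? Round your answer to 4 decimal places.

1.0000

Let Xᵢ = 1 if person i gets their own suitcase. For each i, P(Xᵢ=1) = 1/9.
By linearity of expectation, E[X₁+…+X_9] = 9·(1/9) = 1.
≈ 1.0000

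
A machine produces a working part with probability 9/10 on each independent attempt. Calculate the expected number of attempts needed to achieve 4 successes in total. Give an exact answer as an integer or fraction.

40/9

By linearity (sum of 4 independent geometric waits), E[trials] = 4/p = 4/(9/10) = 40/9.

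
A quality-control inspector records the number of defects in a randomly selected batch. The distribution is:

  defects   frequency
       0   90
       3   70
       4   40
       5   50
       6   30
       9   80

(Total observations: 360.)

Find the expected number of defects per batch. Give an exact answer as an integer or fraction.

Total = 360, so P(defects=0) = 90/360, etc.
E[X] = (1/4)·0 + (7/36)·3 + (1/9)·4 + (5/36)·5 + (1/12)·6 + (2/9)·9
     = 38/9

38/9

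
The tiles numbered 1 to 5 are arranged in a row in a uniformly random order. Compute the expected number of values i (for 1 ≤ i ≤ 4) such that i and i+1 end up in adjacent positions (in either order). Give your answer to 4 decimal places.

1.6000

For each i ∈ {1,…,4}, let Xᵢ = 1 if i and i+1 are adjacent. P(Xᵢ=1) = 2·(5−1)!/5! = 2/5.
By linearity, E[ΣXᵢ] = (4)·(2/5) = 8/5.
≈ 1.6000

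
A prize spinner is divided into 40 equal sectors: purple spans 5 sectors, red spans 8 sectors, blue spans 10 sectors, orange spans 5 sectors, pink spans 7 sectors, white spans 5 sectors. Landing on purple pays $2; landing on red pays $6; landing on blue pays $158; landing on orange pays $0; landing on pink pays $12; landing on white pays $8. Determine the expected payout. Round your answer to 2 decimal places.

$44.05

E[payout] = (5/40)·2 + (8/40)·6 + (10/40)·158 + (5/40)·0 + (7/40)·12 + (5/40)·8 = 881/20
≈ $44.05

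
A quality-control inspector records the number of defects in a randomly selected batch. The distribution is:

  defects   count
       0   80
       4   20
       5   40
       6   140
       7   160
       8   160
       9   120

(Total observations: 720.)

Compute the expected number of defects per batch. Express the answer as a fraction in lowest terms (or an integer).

Total = 720, so P(defects=0) = 80/720, etc.
E[X] = (1/9)·0 + (1/36)·4 + (1/18)·5 + (7/36)·6 + (2/9)·7 + (2/9)·8 + (1/6)·9
     = 115/18

115/18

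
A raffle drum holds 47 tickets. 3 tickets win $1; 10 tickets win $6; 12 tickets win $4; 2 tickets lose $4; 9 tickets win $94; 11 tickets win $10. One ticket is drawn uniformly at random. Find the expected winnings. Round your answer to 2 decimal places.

E[payout] = (3/47)·1 + (10/47)·6 + (12/47)·4 + (2/47)·(-4) + (9/47)·94 + (11/47)·10 = 1059/47
≈ $22.53

$22.53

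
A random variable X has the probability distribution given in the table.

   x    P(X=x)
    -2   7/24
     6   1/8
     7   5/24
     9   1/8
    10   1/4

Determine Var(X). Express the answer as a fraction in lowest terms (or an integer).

E[X] = (7/24)·(-2) + (1/8)·6 + (5/24)·7 + (1/8)·9 + (1/4)·10 = 21/4
E[X²] = (7/24)·4 + (1/8)·36 + (5/24)·49 + (1/8)·81 + (1/4)·100 = 51
Var(X) = 51 − (21/4)² = 375/16

375/16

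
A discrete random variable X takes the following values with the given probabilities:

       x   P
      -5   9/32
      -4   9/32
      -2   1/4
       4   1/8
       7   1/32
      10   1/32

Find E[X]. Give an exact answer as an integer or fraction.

-2

E[X] = (9/32)·(-5) + (9/32)·(-4) + (1/4)·(-2) + (1/8)·4 + (1/32)·7 + (1/32)·10
     = -2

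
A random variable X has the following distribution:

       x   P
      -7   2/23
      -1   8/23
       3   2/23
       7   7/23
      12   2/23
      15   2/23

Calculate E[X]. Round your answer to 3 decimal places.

3.783

E[X] = (2/23)·(-7) + (8/23)·(-1) + (2/23)·3 + (7/23)·7 + (2/23)·12 + (2/23)·15
     = 87/23 ≈ 3.783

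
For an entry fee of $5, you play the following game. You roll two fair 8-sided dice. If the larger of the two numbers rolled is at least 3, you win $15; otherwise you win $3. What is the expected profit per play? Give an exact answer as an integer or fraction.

37/4 dollars

E[payout] = (1/16)·3 + (15/16)·15 = 57/4
Expected profit = 57/4 − 5 = 37/4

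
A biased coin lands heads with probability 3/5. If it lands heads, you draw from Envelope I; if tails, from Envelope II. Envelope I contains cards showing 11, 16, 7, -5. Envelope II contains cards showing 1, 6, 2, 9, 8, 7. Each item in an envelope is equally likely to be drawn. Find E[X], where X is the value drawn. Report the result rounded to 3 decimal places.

E[X | Envelope I] = (11 + 16 + 7 − 5)/4 = 29/4
E[X | Envelope II] = (1 + 6 + 2 + 9 + 8 + 7)/6 = 11/2
E[X] = (3/5)·29/4 + (2/5)·11/2 = 131/20 ≈ 6.550

6.550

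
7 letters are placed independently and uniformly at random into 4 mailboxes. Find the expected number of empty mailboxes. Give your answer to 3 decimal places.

0.534

Let Xⱼ=1 if mailbox j is empty. P(Xⱼ=1) = ((4-1)/4)^7 = 2187/16384.
By linearity, E[#empty] = 4·2187/16384 = 2187/4096.
≈ 0.534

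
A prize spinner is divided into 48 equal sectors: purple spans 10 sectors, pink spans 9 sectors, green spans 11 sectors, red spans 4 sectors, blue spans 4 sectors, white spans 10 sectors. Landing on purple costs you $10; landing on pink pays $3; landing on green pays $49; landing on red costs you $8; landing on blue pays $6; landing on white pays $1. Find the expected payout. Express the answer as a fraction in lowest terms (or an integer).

E[payout] = (10/48)·(-10) + (9/48)·3 + (11/48)·49 + (4/48)·(-8) + (4/48)·6 + (10/48)·1 = 39/4

39/4 dollars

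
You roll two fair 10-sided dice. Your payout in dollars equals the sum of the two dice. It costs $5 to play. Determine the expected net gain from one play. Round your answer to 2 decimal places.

Distribution of the sum of the two dice: 2 w.p. 1/100, 3 w.p. 1/50, 4 w.p. 3/100, 5 w.p. 1/25, 6 w.p. 1/20, 7 w.p. 3/50, …
E[payout] = (1/100)·2 + (1/50)·3 + (3/100)·4 + (1/25)·5 + (1/20)·6 + (3/50)·7 + (7/100)·8 + (2/25)·9 + (9/100)·10 + (1/10)·11 + (9/100)·12 + (2/25)·13 + (7/100)·14 + (3/50)·15 + (1/20)·16 + (1/25)·17 + (3/100)·18 + (1/50)·19 + (1/100)·20 = 11
Expected profit = 11 − 5 = 6 ≈ $6.00

$6.00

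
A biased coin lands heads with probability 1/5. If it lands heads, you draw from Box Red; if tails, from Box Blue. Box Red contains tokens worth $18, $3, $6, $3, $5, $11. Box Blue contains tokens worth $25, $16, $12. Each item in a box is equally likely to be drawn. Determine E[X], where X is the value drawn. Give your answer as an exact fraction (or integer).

47/3 dollars

E[X | Box Red] = (18 + 3 + 6 + 3 + 5 + 11)/6 = 23/3
E[X | Box Blue] = (25 + 16 + 12)/3 = 53/3
E[X] = (1/5)·23/3 + (4/5)·53/3 = 47/3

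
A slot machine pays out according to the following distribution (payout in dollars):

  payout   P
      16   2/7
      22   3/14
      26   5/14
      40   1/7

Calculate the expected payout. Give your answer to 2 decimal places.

E[X] = (2/7)·16 + (3/14)·22 + (5/14)·26 + (1/7)·40
     = 170/7 ≈ 24.29

$24.29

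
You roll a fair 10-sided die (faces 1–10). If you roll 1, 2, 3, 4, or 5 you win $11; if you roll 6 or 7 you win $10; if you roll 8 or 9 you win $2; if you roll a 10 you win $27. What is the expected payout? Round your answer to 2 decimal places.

E[payout] = (1/5)·2 + (1/5)·10 + (1/2)·11 + (1/10)·27 = 53/5
≈ $10.60

$10.60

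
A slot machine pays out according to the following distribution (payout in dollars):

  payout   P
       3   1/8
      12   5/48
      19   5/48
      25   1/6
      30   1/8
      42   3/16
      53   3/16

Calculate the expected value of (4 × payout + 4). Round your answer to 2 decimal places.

E[4x+4] = (1/8)·16 + (5/48)·52 + (5/48)·80 + (1/6)·104 + (1/8)·124 + (3/16)·172 + (3/16)·216
     = 364/3 ≈ 121.33

121.33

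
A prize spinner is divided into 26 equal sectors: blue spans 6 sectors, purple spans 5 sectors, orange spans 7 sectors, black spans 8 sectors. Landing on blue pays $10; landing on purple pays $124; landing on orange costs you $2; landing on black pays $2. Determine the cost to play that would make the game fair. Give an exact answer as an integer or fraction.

E[payout] = (6/26)·10 + (5/26)·124 + (7/26)·(-2) + (8/26)·2 = 341/13
Fair fee = E[payout] = 341/13

341/13 dollars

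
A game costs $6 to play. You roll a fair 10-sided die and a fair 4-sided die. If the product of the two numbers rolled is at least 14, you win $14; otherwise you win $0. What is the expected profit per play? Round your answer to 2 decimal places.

E[payout] = (23/40)·0 + (17/40)·14 = 119/20
Expected profit = 119/20 − 6 = -1/20 ≈ -$0.05

-$0.05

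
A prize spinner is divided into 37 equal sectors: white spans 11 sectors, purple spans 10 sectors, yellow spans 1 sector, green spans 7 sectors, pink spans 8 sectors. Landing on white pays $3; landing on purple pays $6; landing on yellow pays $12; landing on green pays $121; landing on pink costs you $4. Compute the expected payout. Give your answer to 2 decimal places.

E[payout] = (11/37)·3 + (10/37)·6 + (1/37)·12 + (7/37)·121 + (8/37)·(-4) = 920/37
≈ $24.86

$24.86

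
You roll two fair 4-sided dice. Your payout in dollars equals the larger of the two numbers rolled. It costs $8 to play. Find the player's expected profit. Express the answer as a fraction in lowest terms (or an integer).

Distribution of the larger of the two numbers rolled: 1 w.p. 1/16, 2 w.p. 3/16, 3 w.p. 5/16, 4 w.p. 7/16
E[payout] = (1/16)·1 + (3/16)·2 + (5/16)·3 + (7/16)·4 = 25/8
Expected profit = 25/8 − 8 = -39/8

-39/8 dollars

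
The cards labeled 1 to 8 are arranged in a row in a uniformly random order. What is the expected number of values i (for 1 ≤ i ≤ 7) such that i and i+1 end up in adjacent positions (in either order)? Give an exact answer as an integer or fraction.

7/4

For each i ∈ {1,…,7}, let Xᵢ = 1 if i and i+1 are adjacent. P(Xᵢ=1) = 2·(8−1)!/8! = 2/8.
By linearity, E[ΣXᵢ] = (7)·(2/8) = 7/4.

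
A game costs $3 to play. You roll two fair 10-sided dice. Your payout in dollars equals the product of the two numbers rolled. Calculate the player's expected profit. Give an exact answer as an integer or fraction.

Distribution of the product of the two numbers rolled: 1 w.p. 1/100, 2 w.p. 1/50, 3 w.p. 1/50, 4 w.p. 3/100, 5 w.p. 1/50, 6 w.p. 1/25, …
E[payout] = (1/100)·1 + (1/50)·2 + (1/50)·3 + (3/100)·4 + (1/50)·5 + (1/25)·6 + (1/50)·7 + (1/25)·8 + (3/100)·9 + (1/25)·10 + (1/25)·12 + (1/50)·14 + (1/50)·15 + (3/100)·16 + (1/25)·18 + (1/25)·20 + (1/50)·21 + (1/25)·24 + (1/100)·25 + (1/50)·27 + (1/50)·28 + (1/25)·30 + (1/50)·32 + (1/50)·35 + (3/100)·36 + (1/25)·40 + (1/50)·42 + (1/50)·45 + (1/50)·48 + (1/100)·49 + (1/50)·50 + (1/50)·54 + (1/50)·56 + (1/50)·60 + (1/50)·63 + (1/100)·64 + (1/50)·70 + (1/50)·72 + (1/50)·80 + (1/100)·81 + (1/50)·90 + (1/100)·100 = 121/4
Expected profit = 121/4 − 3 = 109/4

109/4 dollars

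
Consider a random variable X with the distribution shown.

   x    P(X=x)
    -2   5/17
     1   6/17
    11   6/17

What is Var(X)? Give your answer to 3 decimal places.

30.934

E[X] = (5/17)·(-2) + (6/17)·1 + (6/17)·11 = 62/17
E[X²] = (5/17)·4 + (6/17)·1 + (6/17)·121 = 752/17
Var(X) = 752/17 − (62/17)² = 8940/289 ≈ 30.934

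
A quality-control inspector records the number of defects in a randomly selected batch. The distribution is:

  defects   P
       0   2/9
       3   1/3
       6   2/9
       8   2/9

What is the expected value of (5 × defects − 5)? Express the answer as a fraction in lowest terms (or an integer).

E[5x-5] = (2/9)·(-5) + (1/3)·10 + (2/9)·25 + (2/9)·35
     = 140/9

140/9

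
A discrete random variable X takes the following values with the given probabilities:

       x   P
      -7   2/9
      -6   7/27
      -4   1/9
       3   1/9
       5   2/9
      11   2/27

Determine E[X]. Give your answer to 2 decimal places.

-1.30

E[X] = (2/9)·(-7) + (7/27)·(-6) + (1/9)·(-4) + (1/9)·3 + (2/9)·5 + (2/27)·11
     = -35/27 ≈ -1.30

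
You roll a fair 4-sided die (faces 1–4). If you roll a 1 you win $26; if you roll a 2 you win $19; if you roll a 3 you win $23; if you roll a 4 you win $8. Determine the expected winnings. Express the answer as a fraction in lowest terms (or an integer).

$19

E[payout] = (1/4)·8 + (1/4)·19 + (1/4)·23 + (1/4)·26 = 19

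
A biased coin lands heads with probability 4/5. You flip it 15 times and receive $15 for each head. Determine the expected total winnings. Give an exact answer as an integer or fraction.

E[#heads] = 15·4/5 = 12 (linearity over flips).
E[winnings] = 15·12 = 180.

$180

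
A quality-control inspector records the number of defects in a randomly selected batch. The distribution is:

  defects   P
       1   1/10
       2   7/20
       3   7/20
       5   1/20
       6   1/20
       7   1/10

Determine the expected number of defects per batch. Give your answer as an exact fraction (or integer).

31/10

E[X] = (1/10)·1 + (7/20)·2 + (7/20)·3 + (1/20)·5 + (1/20)·6 + (1/10)·7
     = 31/10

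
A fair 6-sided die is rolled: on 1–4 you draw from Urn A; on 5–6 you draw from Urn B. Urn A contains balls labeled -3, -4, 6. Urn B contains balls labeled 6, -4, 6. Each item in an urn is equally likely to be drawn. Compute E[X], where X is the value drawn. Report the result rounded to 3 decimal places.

E[X | Urn A] = (-3 − 4 + 6)/3 = -1/3
E[X | Urn B] = (6 − 4 + 6)/3 = 8/3
E[X] = (2/3)·(-1/3) + (1/3)·8/3 = 2/3 ≈ 0.667

0.667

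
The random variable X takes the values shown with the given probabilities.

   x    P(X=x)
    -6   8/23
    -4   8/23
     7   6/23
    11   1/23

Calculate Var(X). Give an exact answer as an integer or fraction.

18384/529

E[X] = (8/23)·(-6) + (8/23)·(-4) + (6/23)·7 + (1/23)·11 = -27/23
E[X²] = (8/23)·36 + (8/23)·16 + (6/23)·49 + (1/23)·121 = 831/23
Var(X) = 831/23 − (-27/23)² = 18384/529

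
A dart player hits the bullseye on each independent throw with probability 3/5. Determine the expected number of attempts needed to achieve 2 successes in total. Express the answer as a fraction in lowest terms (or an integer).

10/3

By linearity (sum of 2 independent geometric waits), E[trials] = 2/p = 2/(3/5) = 10/3.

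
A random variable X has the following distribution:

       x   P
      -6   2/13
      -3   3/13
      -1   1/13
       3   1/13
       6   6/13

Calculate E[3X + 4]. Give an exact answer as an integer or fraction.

103/13

E[3x+4] = (2/13)·(-14) + (3/13)·(-5) + (1/13)·1 + (1/13)·13 + (6/13)·22
     = 103/13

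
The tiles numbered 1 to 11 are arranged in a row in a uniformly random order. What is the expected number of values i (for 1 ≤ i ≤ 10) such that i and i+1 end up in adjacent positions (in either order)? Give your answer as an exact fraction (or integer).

20/11

For each i ∈ {1,…,10}, let Xᵢ = 1 if i and i+1 are adjacent. P(Xᵢ=1) = 2·(11−1)!/11! = 2/11.
By linearity, E[ΣXᵢ] = (10)·(2/11) = 20/11.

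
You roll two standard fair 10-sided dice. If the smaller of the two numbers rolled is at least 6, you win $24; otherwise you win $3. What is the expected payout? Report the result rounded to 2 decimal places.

$8.25

E[payout] = (3/4)·3 + (1/4)·24 = 33/4
≈ $8.25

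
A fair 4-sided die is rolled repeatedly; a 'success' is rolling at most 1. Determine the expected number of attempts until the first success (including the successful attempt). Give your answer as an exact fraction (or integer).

For a geometric distribution, E[trials] = 1/p = 1/(1/4) = 4.

4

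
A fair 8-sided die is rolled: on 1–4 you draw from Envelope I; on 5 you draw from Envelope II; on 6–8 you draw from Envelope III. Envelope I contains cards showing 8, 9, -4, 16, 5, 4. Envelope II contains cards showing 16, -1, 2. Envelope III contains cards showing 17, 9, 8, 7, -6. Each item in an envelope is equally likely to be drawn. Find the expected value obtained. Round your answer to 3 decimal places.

E[X | Envelope I] = (8 + 9 − 4 + 16 + 5 + 4)/6 = 19/3
E[X | Envelope II] = (16 − 1 + 2)/3 = 17/3
E[X | Envelope III] = (17 + 9 + 8 + 7 − 6)/5 = 7
E[X] = (1/2)·19/3 + (1/8)·17/3 + (3/8)·7 = 13/2 ≈ 6.500

6.500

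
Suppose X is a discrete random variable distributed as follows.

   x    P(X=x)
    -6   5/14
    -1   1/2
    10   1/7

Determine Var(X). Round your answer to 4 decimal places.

E[X] = (5/14)·(-6) + (1/2)·(-1) + (1/7)·10 = -17/14
E[X²] = (5/14)·36 + (1/2)·1 + (1/7)·100 = 387/14
Var(X) = 387/14 − (-17/14)² = 5129/196 ≈ 26.1684

26.1684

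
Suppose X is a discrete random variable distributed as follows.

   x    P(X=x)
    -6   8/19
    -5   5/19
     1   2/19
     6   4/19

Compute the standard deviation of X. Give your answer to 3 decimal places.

4.827

E[X] = -47/19, E[X²] = 559/19
Var(X) = E[X²] − (E[X])² = 559/19 − 2209/361 = 8412/361
SD(X) = √(8412/361) ≈ 4.827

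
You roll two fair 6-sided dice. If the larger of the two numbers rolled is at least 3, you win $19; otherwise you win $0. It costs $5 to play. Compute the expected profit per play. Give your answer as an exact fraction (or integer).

107/9 dollars

E[payout] = (1/9)·0 + (8/9)·19 = 152/9
Expected profit = 152/9 − 5 = 107/9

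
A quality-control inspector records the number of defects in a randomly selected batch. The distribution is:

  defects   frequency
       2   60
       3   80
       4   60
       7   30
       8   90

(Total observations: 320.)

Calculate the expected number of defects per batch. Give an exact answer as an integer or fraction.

Total = 320, so P(defects=2) = 60/320, etc.
E[X] = (3/16)·2 + (1/4)·3 + (3/16)·4 + (3/32)·7 + (9/32)·8
     = 153/32

153/32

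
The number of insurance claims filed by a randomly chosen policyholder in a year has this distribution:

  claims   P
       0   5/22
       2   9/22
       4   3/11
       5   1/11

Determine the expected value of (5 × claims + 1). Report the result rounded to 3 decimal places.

12.818

E[5x+1] = (5/22)·1 + (9/22)·11 + (3/11)·21 + (1/11)·26
     = 141/11 ≈ 12.818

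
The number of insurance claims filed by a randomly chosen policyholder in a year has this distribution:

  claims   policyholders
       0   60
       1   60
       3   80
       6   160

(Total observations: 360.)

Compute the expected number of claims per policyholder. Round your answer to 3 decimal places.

3.500

Total = 360, so P(claims=0) = 60/360, etc.
E[X] = (1/6)·0 + (1/6)·1 + (2/9)·3 + (4/9)·6
     = 7/2 ≈ 3.500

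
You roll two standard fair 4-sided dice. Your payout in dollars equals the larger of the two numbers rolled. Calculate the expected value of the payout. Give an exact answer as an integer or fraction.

Distribution of the larger of the two numbers rolled: 1 w.p. 1/16, 2 w.p. 3/16, 3 w.p. 5/16, 4 w.p. 7/16
E[payout] = (1/16)·1 + (3/16)·2 + (5/16)·3 + (7/16)·4 = 25/8

25/8 dollars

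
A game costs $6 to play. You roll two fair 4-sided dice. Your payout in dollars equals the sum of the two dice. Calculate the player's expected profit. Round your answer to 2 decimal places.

-$1.00

Distribution of the sum of the two dice: 2 w.p. 1/16, 3 w.p. 1/8, 4 w.p. 3/16, 5 w.p. 1/4, 6 w.p. 3/16, 7 w.p. 1/8, …
E[payout] = (1/16)·2 + (1/8)·3 + (3/16)·4 + (1/4)·5 + (3/16)·6 + (1/8)·7 + (1/16)·8 = 5
Expected profit = 5 − 6 = -1 ≈ -$1.00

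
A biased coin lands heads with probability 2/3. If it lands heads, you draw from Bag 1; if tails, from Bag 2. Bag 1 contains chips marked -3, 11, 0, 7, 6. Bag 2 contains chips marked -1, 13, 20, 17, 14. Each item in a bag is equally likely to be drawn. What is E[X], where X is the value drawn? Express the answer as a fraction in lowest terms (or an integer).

7

E[X | Bag 1] = (-3 + 11 + 0 + 7 + 6)/5 = 21/5
E[X | Bag 2] = (-1 + 13 + 20 + 17 + 14)/5 = 63/5
E[X] = (2/3)·21/5 + (1/3)·63/5 = 7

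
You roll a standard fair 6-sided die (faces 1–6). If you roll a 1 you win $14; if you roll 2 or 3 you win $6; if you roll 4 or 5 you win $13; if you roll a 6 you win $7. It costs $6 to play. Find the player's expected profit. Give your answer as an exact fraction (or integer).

E[payout] = (1/3)·6 + (1/6)·7 + (1/3)·13 + (1/6)·14 = 59/6
Expected profit = 59/6 − 6 = 23/6

23/6 dollars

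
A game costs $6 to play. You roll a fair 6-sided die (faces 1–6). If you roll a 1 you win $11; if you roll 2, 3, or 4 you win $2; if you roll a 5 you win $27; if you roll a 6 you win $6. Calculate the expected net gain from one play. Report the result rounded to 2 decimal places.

$2.33

E[payout] = (1/2)·2 + (1/6)·6 + (1/6)·11 + (1/6)·27 = 25/3
Expected profit = 25/3 − 6 = 7/3 ≈ $2.33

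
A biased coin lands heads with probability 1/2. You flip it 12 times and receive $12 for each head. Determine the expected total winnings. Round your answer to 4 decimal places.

$72.0000

E[#heads] = 12·1/2 = 6 (linearity over flips).
E[winnings] = 12·6 = 72.
≈ 72.0000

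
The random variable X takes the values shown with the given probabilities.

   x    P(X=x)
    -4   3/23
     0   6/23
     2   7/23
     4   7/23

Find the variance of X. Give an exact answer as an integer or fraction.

3424/529

E[X] = (3/23)·(-4) + (6/23)·0 + (7/23)·2 + (7/23)·4 = 30/23
E[X²] = (3/23)·16 + (6/23)·0 + (7/23)·4 + (7/23)·16 = 188/23
Var(X) = 188/23 − (30/23)² = 3424/529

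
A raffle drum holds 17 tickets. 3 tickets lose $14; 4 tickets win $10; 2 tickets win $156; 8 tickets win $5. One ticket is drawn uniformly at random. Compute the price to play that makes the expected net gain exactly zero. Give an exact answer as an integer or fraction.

E[payout] = (3/17)·(-14) + (4/17)·10 + (2/17)·156 + (8/17)·5 = 350/17
Fair fee = E[payout] = 350/17

350/17 dollars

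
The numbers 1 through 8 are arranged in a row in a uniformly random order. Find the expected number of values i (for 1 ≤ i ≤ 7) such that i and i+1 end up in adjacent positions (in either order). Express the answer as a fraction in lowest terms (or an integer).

7/4

For each i ∈ {1,…,7}, let Xᵢ = 1 if i and i+1 are adjacent. P(Xᵢ=1) = 2·(8−1)!/8! = 2/8.
By linearity, E[ΣXᵢ] = (7)·(2/8) = 7/4.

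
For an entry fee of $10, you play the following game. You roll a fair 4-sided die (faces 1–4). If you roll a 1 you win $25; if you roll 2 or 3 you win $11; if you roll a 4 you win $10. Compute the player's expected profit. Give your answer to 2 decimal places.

E[payout] = (1/4)·10 + (1/2)·11 + (1/4)·25 = 57/4
Expected profit = 57/4 − 10 = 17/4 ≈ $4.25

$4.25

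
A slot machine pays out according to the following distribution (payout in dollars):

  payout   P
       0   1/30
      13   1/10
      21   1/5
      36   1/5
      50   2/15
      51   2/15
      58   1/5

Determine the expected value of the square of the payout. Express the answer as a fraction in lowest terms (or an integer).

51517/30

E[X²] = (1/30)·0 + (1/10)·169 + (1/5)·441 + (1/5)·1296 + (2/15)·2500 + (2/15)·2601 + (1/5)·3364
     = 51517/30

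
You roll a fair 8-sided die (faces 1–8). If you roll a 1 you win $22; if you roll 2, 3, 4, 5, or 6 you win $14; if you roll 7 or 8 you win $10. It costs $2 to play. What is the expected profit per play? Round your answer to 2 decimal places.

E[payout] = (1/4)·10 + (5/8)·14 + (1/8)·22 = 14
Expected profit = 14 − 2 = 12 ≈ $12.00

$12.00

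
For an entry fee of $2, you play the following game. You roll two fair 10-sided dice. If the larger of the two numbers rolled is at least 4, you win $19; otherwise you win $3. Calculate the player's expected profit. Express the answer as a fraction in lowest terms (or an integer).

E[payout] = (9/100)·3 + (91/100)·19 = 439/25
Expected profit = 439/25 − 2 = 389/25

389/25 dollars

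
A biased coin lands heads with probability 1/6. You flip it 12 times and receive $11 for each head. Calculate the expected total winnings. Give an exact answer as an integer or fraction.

E[#heads] = 12·1/6 = 2 (linearity over flips).
E[winnings] = 11·2 = 22.

$22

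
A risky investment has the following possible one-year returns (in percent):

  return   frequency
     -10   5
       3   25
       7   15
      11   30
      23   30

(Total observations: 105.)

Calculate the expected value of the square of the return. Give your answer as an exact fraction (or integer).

Total = 105, so P(return=-10) = 5/105, etc.
E[X²] = (1/21)·100 + (5/21)·9 + (1/7)·49 + (2/7)·121 + (2/7)·529
     = 4192/21

4192/21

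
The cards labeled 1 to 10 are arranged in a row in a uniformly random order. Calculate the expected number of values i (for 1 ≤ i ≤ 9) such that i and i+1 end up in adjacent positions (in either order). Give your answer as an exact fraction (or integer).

For each i ∈ {1,…,9}, let Xᵢ = 1 if i and i+1 are adjacent. P(Xᵢ=1) = 2·(10−1)!/10! = 2/10.
By linearity, E[ΣXᵢ] = (9)·(2/10) = 9/5.

9/5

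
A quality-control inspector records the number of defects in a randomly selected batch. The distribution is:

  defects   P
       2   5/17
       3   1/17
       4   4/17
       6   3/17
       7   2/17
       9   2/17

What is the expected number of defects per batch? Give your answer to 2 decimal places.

4.65

E[X] = (5/17)·2 + (1/17)·3 + (4/17)·4 + (3/17)·6 + (2/17)·7 + (2/17)·9
     = 79/17 ≈ 4.65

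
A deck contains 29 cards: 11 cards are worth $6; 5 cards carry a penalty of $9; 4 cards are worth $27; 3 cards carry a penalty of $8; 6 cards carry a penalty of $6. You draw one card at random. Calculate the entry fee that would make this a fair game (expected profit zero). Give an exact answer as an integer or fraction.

69/29 dollars

E[payout] = (11/29)·6 + (5/29)·(-9) + (4/29)·27 + (3/29)·(-8) + (6/29)·(-6) = 69/29
Fair fee = E[payout] = 69/29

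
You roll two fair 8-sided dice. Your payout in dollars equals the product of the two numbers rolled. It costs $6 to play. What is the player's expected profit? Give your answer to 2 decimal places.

Distribution of the product of the two numbers rolled: 1 w.p. 1/64, 2 w.p. 1/32, 3 w.p. 1/32, 4 w.p. 3/64, 5 w.p. 1/32, 6 w.p. 1/16, …
E[payout] = (1/64)·1 + (1/32)·2 + (1/32)·3 + (3/64)·4 + (1/32)·5 + (1/16)·6 + (1/32)·7 + (1/16)·8 + (1/64)·9 + (1/32)·10 + (1/16)·12 + (1/32)·14 + (1/32)·15 + (3/64)·16 + (1/32)·18 + (1/32)·20 + (1/32)·21 + (1/16)·24 + (1/64)·25 + (1/32)·28 + (1/32)·30 + (1/32)·32 + (1/32)·35 + (1/64)·36 + (1/32)·40 + (1/32)·42 + (1/32)·48 + (1/64)·49 + (1/32)·56 + (1/64)·64 = 81/4
Expected profit = 81/4 − 6 = 57/4 ≈ $14.25

$14.25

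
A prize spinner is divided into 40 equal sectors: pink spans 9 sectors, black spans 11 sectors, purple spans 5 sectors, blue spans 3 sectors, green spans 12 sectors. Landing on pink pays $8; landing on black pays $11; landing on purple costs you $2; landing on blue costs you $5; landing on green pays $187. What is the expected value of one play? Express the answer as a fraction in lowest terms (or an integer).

603/10 dollars

E[payout] = (9/40)·8 + (11/40)·11 + (5/40)·(-2) + (3/40)·(-5) + (12/40)·187 = 603/10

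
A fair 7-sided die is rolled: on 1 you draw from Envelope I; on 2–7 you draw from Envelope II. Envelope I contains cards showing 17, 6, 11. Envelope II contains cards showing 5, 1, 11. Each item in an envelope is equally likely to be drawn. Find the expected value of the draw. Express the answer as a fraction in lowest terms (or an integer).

136/21

E[X | Envelope I] = (17 + 6 + 11)/3 = 34/3
E[X | Envelope II] = (5 + 1 + 11)/3 = 17/3
E[X] = (1/7)·34/3 + (6/7)·17/3 = 136/21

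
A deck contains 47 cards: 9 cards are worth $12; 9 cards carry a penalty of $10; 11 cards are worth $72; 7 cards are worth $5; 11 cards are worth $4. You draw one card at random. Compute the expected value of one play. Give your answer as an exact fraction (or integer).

E[payout] = (9/47)·12 + (9/47)·(-10) + (11/47)·72 + (7/47)·5 + (11/47)·4 = 889/47

889/47 dollars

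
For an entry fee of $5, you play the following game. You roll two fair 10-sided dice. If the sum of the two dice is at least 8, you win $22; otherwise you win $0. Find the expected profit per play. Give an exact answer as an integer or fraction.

E[payout] = (21/100)·0 + (79/100)·22 = 869/50
Expected profit = 869/50 − 5 = 619/50

619/50 dollars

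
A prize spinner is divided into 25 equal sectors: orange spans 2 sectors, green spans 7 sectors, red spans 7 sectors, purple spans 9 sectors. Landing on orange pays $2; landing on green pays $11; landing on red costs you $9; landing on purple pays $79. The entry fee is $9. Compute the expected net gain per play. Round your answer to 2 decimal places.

$20.16

E[payout] = (2/25)·2 + (7/25)·11 + (7/25)·(-9) + (9/25)·79 = 729/25
Expected profit = 729/25 − 9 = 504/25 ≈ $20.16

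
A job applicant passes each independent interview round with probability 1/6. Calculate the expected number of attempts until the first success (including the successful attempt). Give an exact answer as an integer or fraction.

6

For a geometric distribution, E[trials] = 1/p = 1/(1/6) = 6.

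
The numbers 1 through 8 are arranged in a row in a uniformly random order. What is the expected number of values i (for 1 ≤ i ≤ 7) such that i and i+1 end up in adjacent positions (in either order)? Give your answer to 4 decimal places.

For each i ∈ {1,…,7}, let Xᵢ = 1 if i and i+1 are adjacent. P(Xᵢ=1) = 2·(8−1)!/8! = 2/8.
By linearity, E[ΣXᵢ] = (7)·(2/8) = 7/4.
≈ 1.7500

1.7500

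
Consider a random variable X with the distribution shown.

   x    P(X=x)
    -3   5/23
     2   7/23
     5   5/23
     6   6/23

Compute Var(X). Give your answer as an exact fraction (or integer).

E[X] = (5/23)·(-3) + (7/23)·2 + (5/23)·5 + (6/23)·6 = 60/23
E[X²] = (5/23)·9 + (7/23)·4 + (5/23)·25 + (6/23)·36 = 18
Var(X) = 18 − (60/23)² = 5922/529

5922/529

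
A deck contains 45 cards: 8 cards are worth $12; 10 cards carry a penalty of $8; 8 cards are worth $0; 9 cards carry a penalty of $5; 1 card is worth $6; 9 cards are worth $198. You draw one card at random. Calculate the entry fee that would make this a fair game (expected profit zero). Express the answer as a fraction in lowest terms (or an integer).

E[payout] = (8/45)·12 + (10/45)·(-8) + (8/45)·0 + (9/45)·(-5) + (1/45)·6 + (9/45)·198 = 1759/45
Fair fee = E[payout] = 1759/45

1759/45 dollars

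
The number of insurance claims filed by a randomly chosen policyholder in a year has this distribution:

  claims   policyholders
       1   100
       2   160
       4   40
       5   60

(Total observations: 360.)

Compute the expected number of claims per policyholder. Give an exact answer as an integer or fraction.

22/9

Total = 360, so P(claims=1) = 100/360, etc.
E[X] = (5/18)·1 + (4/9)·2 + (1/9)·4 + (1/6)·5
     = 22/9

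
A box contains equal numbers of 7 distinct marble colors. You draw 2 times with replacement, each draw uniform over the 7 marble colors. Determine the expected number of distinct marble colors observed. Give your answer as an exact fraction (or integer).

13/7

Let Xⱼ=1 if type j appears at least once. P(Xⱼ=1) = 1 − ((7−1)/7)^2 = 13/49.
E[#distinct] = 7·13/49 = 13/7.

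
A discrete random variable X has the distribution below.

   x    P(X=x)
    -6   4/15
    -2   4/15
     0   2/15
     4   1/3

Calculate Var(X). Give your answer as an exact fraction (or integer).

E[X] = (4/15)·(-6) + (4/15)·(-2) + (2/15)·0 + (1/3)·4 = -4/5
E[X²] = (4/15)·36 + (4/15)·4 + (2/15)·0 + (1/3)·16 = 16
Var(X) = 16 − (-4/5)² = 384/25

384/25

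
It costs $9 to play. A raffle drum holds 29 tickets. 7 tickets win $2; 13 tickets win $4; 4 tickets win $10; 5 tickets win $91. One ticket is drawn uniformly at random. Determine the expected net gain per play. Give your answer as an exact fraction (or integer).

E[payout] = (7/29)·2 + (13/29)·4 + (4/29)·10 + (5/29)·91 = 561/29
Expected profit = 561/29 − 9 = 300/29

300/29 dollars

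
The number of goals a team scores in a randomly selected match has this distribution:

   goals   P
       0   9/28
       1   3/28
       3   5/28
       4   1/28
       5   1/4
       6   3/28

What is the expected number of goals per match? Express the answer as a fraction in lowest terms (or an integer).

75/28

E[X] = (9/28)·0 + (3/28)·1 + (5/28)·3 + (1/28)·4 + (1/4)·5 + (3/28)·6
     = 75/28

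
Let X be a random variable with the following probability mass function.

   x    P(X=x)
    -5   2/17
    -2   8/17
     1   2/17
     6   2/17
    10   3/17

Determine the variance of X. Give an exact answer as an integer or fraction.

E[X] = (2/17)·(-5) + (8/17)·(-2) + (2/17)·1 + (2/17)·6 + (3/17)·10 = 18/17
E[X²] = (2/17)·25 + (8/17)·4 + (2/17)·1 + (2/17)·36 + (3/17)·100 = 456/17
Var(X) = 456/17 − (18/17)² = 7428/289

7428/289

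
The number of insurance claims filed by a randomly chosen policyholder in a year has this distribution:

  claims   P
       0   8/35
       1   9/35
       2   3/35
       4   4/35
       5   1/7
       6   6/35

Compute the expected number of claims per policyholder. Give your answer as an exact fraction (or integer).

92/35

E[X] = (8/35)·0 + (9/35)·1 + (3/35)·2 + (4/35)·4 + (1/7)·5 + (6/35)·6
     = 92/35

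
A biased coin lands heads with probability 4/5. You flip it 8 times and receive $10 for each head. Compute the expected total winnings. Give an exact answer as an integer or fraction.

E[#heads] = 8·4/5 = 32/5 (linearity over flips).
E[winnings] = 10·32/5 = 64.

$64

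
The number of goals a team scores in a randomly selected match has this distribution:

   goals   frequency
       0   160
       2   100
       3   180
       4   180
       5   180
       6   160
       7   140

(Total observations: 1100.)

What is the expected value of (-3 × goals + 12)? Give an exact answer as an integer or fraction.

Total = 1100, so P(goals=0) = 160/1100, etc.
E[-3x+12] = (8/55)·12 + (1/11)·6 + (9/55)·3 + (9/55)·0 + (9/55)·(-3) + (8/55)·(-6) + (7/55)·(-9)
     = 3/11

3/11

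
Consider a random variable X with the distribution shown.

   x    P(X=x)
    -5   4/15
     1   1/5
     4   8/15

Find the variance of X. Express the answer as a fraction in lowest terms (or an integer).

E[X] = (4/15)·(-5) + (1/5)·1 + (8/15)·4 = 1
E[X²] = (4/15)·25 + (1/5)·1 + (8/15)·16 = 77/5
Var(X) = 77/5 − (1)² = 72/5

72/5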